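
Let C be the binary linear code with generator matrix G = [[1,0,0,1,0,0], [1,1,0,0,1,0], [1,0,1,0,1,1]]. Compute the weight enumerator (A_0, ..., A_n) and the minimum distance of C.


Weight distribution: A_0 = 1, A_2 = 1, A_3 = 3, A_4 = 2, A_5 = 1. Minimum distance d = 2.

Enumerate all 2^3 = 8 messages m ∈ F_2^3.
For each, compute codeword c = mG in F_2^6, then tally its weight.
  m = 000 → c = 000000, weight = 0.
  m = 100 → c = 100100, weight = 2.
  m = 010 → c = 110010, weight = 3.
  m = 110 → c = 010110, weight = 3.
  m = 001 → c = 101011, weight = 4.
  m = 101 → c = 001111, weight = 4.
  m = 011 → c = 011001, weight = 3.
  m = 111 → c = 111101, weight = 5.
Tally weights:
  weight 0: 1 codewords.
  weight 2: 1 codewords.
  weight 3: 3 codewords.
  weight 4: 2 codewords.
  weight 5: 1 codewords.
Minimum distance d = smallest w > 0 with A_w > 0 = 2.
Sanity: Σ A_w = 8 = 2^3 = 8 ✓.


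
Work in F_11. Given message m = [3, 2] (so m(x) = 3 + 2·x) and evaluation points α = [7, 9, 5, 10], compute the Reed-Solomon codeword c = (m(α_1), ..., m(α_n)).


c = [6, 10, 2, 1]

Message polynomial: m(x) = 3 + 2·x (mod 11).
For each evaluation point α_i, compute m(α_i) mod 11:
  α_1 = 7: Horner steps 2 → 6, so m(7) = 6.
  α_2 = 9: Horner steps 2 → 10, so m(9) = 10.
  α_3 = 5: Horner steps 2 → 2, so m(5) = 2.
  α_4 = 10: Horner steps 2 → 1, so m(10) = 1.
Codeword c = [6, 10, 2, 1] ∈ F_11^4.


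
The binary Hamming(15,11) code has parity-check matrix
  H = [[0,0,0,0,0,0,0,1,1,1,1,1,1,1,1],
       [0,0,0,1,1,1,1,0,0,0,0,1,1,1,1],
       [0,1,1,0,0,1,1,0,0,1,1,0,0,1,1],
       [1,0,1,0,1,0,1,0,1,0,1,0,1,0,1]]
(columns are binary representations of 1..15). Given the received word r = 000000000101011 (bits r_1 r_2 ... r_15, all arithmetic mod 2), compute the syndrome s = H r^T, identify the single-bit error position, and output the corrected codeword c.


s = (0, 1, 1, 1)^T, error position = 7, corrected codeword c = 000000100101011

Compute s = H r^T mod 2 one row at a time:
  s_1 = 0 + 0 + 1 + 0 + 1 + 0 + 1 + 1 = 4 ≡ 0 (mod 2).
  s_2 = 0 + 0 + 0 + 0 + 1 + 0 + 1 + 1 = 3 ≡ 1 (mod 2).
  s_3 = 0 + 0 + 0 + 0 + 1 + 0 + 1 + 1 = 3 ≡ 1 (mod 2).
  s_4 = 0 + 0 + 0 + 0 + 0 + 0 + 0 + 1 = 1 ≡ 1 (mod 2).
s = (0, 1, 1, 1)^T — this equals column 7 of H (binary 0111), so error is at position 7.
Correct: flip bit 7 of r = 000000000101011 to get c = 000000100101011.


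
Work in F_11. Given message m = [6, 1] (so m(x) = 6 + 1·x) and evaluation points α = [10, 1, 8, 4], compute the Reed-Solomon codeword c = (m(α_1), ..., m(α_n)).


c = [5, 7, 3, 10]

Message polynomial: m(x) = 6 + 1·x (mod 11).
For each evaluation point α_i, compute m(α_i) mod 11:
  α_1 = 10: Horner steps 1 → 5, so m(10) = 5.
  α_2 = 1: Horner steps 1 → 7, so m(1) = 7.
  α_3 = 8: Horner steps 1 → 3, so m(8) = 3.
  α_4 = 4: Horner steps 1 → 10, so m(4) = 10.
Codeword c = [5, 7, 3, 10] ∈ F_11^4.


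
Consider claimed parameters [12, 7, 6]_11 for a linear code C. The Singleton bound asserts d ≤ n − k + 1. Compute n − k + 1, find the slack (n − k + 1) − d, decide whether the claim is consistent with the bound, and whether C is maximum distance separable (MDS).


Singleton RHS = n − k + 1 = 6, slack = 0, bound satisfied, MDS.

Singleton bound: d ≤ n − k + 1.
Here n = 12, k = 7, so n − k + 1 = 6.
Given d = 6, check d ≤ 6: YES.
Slack = (n − k + 1) − d = 0.
The code is MDS (slack = 0).
Description: the claimed parameters are [12, 7, 6]_11; such a code would be MDS (meets Singleton bound).


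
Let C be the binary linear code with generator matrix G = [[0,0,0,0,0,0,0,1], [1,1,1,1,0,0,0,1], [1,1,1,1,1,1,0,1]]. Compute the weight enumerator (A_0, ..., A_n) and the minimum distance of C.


Weight distribution: A_0 = 1, A_1 = 1, A_2 = 1, A_3 = 1, A_4 = 1, A_5 = 1, A_6 = 1, A_7 = 1. Minimum distance d = 1.

Enumerate all 2^3 = 8 messages m ∈ F_2^3.
For each, compute codeword c = mG in F_2^8, then tally its weight.
  m = 000 → c = 00000000, weight = 0.
  m = 100 → c = 00000001, weight = 1.
  m = 010 → c = 11110001, weight = 5.
  m = 110 → c = 11110000, weight = 4.
  m = 001 → c = 11111101, weight = 7.
  m = 101 → c = 11111100, weight = 6.
  m = 011 → c = 00001100, weight = 2.
  m = 111 → c = 00001101, weight = 3.
Tally weights:
  weight 0: 1 codewords.
  weight 1: 1 codewords.
  weight 2: 1 codewords.
  weight 3: 1 codewords.
  weight 4: 1 codewords.
  weight 5: 1 codewords.
  weight 6: 1 codewords.
  weight 7: 1 codewords.
Minimum distance d = smallest w > 0 with A_w > 0 = 1.
Sanity: Σ A_w = 8 = 2^3 = 8 ✓.


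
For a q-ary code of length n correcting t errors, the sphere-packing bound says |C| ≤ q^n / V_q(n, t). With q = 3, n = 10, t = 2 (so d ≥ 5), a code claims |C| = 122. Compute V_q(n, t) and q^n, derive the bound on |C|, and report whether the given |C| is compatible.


V_q(n, t) = 201, q^n = 59049, Hamming bound = 293, |C| = 122 ≤ bound (satisfied).

Step 1: Compute V_q(n, t) = Σ_{j=0}^2 C(n, j) (q−1)^j.
  j = 0: C(10,0)·(2)^0 = 1·1 = 1.
  j = 1: C(10,1)·(2)^1 = 10·2 = 20.
  j = 2: C(10,2)·(2)^2 = 45·4 = 180.
  V_q(n, t) = 1 + 20 + 180 = 201.
Step 2: q^n = 3^10 = 59049.
Step 3: Hamming bound ⌊q^n / V_q(n,t)⌋ = ⌊59049/201⌋ = 293.
Step 4: Compare |C| = 122 to 293: satisfied.
The claimed |C| lies below the Hamming bound.


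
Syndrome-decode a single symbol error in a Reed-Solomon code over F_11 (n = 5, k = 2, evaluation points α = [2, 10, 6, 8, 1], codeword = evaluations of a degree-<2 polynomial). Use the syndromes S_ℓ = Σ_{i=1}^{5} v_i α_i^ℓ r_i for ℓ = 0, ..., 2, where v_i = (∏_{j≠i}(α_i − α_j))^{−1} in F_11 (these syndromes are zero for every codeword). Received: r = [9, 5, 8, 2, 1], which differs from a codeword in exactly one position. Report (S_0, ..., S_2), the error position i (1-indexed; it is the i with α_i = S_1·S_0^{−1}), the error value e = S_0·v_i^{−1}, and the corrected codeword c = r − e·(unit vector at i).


S = (5, 6, 5), error at position 2, error magnitude e = 9, c = [9, 7, 8, 2, 1].

Step 1: column multipliers v_i = (∏_{j≠i}(α_i − α_j))^{−1} mod 11.
  i = 1 (α = 2): (2−10)(2−6)(2−8)(2−1) = (−8)·(−4)·(−6)·1 = −192 ≡ 6, so v_1 = 6^{−1} = 2 (mod 11).
  i = 2 (α = 10): (10−2)(10−6)(10−8)(10−1) = 8·4·2·9 = 576 ≡ 4, so v_2 = 4^{−1} = 3 (mod 11).
  i = 3 (α = 6): (6−2)(6−10)(6−8)(6−1) = 4·(−4)·(−2)·5 = 160 ≡ 6, so v_3 = 6^{−1} = 2 (mod 11).
  i = 4 (α = 8): (8−2)(8−10)(8−6)(8−1) = 6·(−2)·2·7 = −168 ≡ 8, so v_4 = 8^{−1} = 7 (mod 11).
  i = 5 (α = 1): (1−2)(1−10)(1−6)(1−8) = (−1)·(−9)·(−5)·(−7) = 315 ≡ 7, so v_5 = 7^{−1} = 8 (mod 11).
  v = [2, 3, 2, 7, 8].
Step 2: syndromes of r = [9, 5, 8, 2, 1] (all sums mod 11).
  S_0 = Σ v_i r_i = 2·9 + 3·5 + 2·8 + 7·2 + 8·1 = 71 ≡ 5.
  S_1 = Σ v_i α_i r_i = 2·2·9 + 3·10·5 + 2·6·8 + 7·8·2 + 8·1·1 = 402 ≡ 6.
  α_i^2 mod 11 = [4, 1, 3, 9, 1].
  S_2 = Σ v_i α_i^2 r_i = 2·4·9 + 3·1·5 + 2·3·8 + 7·9·2 + 8·1·1 = 269 ≡ 5.
  S = (5, 6, 5) ≠ 0, so r is not a codeword (an error is present).
Step 3: locate the error. For a single error e at position i, S_ℓ = v_i·e·α_i^ℓ, so α_err = S_1/S_0.
  S_0^{−1} = 5^{−1} = 9 (mod 11), so α_err = 6·9 = 54 ≡ 10 = α_2. Error position i = 2.
  Consistency check: S_2/S_1 = 5·2 = 10 ≡ 10 = α_err ✓ (single-error assumption holds).
Step 4: error magnitude e = S_0/v_2 = S_0·∏_{j≠2}(α_2 − α_j) = 5·4 = 20 ≡ 9 (mod 11).
Step 5: correct position 2: c_2 = r_2 − e = 5 − 9 ≡ 7 (mod 11). Hence c = [9, 7, 8, 2, 1].
  Check: interpolating c through the α_i gives m(x) = 4 + 8·x (degree < 2) with m(α_i) = c_i for every i, so c is indeed a codeword.


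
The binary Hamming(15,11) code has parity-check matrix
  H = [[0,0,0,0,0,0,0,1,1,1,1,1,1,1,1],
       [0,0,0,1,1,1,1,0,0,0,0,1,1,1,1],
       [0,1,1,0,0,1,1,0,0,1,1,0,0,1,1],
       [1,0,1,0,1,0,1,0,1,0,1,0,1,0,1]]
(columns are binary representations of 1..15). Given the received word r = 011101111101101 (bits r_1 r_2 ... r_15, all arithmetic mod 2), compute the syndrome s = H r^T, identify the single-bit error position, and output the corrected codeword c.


s = (0, 0, 0, 1)^T, error position = 1, corrected codeword c = 111101111101101

Compute s = H r^T mod 2 one row at a time:
  s_1 = 1 + 1 + 1 + 0 + 1 + 1 + 0 + 1 = 6 ≡ 0 (mod 2).
  s_2 = 1 + 0 + 1 + 1 + 1 + 1 + 0 + 1 = 6 ≡ 0 (mod 2).
  s_3 = 1 + 1 + 1 + 1 + 1 + 0 + 0 + 1 = 6 ≡ 0 (mod 2).
  s_4 = 0 + 1 + 0 + 1 + 1 + 0 + 1 + 1 = 5 ≡ 1 (mod 2).
s = (0, 0, 0, 1)^T — this equals column 1 of H (binary 0001), so error is at position 1.
Correct: flip bit 1 of r = 011101111101101 to get c = 111101111101101.


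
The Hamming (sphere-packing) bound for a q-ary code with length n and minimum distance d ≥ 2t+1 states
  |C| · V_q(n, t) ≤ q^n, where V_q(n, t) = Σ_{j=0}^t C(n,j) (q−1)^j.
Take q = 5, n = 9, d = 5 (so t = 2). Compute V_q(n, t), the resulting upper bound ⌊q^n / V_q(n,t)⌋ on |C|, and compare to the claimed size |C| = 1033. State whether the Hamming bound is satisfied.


V_q(n, t) = 613, q^n = 1953125, Hamming bound = 3186, |C| = 1033 ≤ bound (satisfied).

Step 1: Compute V_q(n, t) = Σ_{j=0}^2 C(n, j) (q−1)^j.
  j = 0: C(9,0)·(4)^0 = 1·1 = 1.
  j = 1: C(9,1)·(4)^1 = 9·4 = 36.
  j = 2: C(9,2)·(4)^2 = 36·16 = 576.
  V_q(n, t) = 1 + 36 + 576 = 613.
Step 2: q^n = 5^9 = 1953125.
Step 3: Hamming bound ⌊q^n / V_q(n,t)⌋ = ⌊1953125/613⌋ = 3186.
Step 4: Compare |C| = 1033 to 3186: satisfied.
The claimed |C| lies below the Hamming bound.


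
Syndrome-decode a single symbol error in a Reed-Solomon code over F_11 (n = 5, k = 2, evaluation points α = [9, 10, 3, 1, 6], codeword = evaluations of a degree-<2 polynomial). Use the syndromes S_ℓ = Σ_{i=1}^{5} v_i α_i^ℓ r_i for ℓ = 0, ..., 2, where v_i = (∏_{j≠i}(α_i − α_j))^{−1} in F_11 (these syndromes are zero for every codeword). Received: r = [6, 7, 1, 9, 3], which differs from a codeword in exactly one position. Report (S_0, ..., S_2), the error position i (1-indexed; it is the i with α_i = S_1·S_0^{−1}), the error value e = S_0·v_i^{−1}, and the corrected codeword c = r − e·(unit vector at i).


S = (1, 3, 9), error at position 3, error magnitude e = 1, c = [6, 7, 0, 9, 3].

Step 1: column multipliers v_i = (∏_{j≠i}(α_i − α_j))^{−1} mod 11.
  i = 1 (α = 9): (9−10)(9−3)(9−1)(9−6) = (−1)·6·8·3 = −144 ≡ 10, so v_1 = 10^{−1} = 10 (mod 11).
  i = 2 (α = 10): (10−9)(10−3)(10−1)(10−6) = 1·7·9·4 = 252 ≡ 10, so v_2 = 10^{−1} = 10 (mod 11).
  i = 3 (α = 3): (3−9)(3−10)(3−1)(3−6) = (−6)·(−7)·2·(−3) = −252 ≡ 1, so v_3 = 1^{−1} = 1 (mod 11).
  i = 4 (α = 1): (1−9)(1−10)(1−3)(1−6) = (−8)·(−9)·(−2)·(−5) = 720 ≡ 5, so v_4 = 5^{−1} = 9 (mod 11).
  i = 5 (α = 6): (6−9)(6−10)(6−3)(6−1) = (−3)·(−4)·3·5 = 180 ≡ 4, so v_5 = 4^{−1} = 3 (mod 11).
  v = [10, 10, 1, 9, 3].
Step 2: syndromes of r = [6, 7, 1, 9, 3] (all sums mod 11).
  S_0 = Σ v_i r_i = 10·6 + 10·7 + 1·1 + 9·9 + 3·3 = 221 ≡ 1.
  S_1 = Σ v_i α_i r_i = 10·9·6 + 10·10·7 + 1·3·1 + 9·1·9 + 3·6·3 = 1378 ≡ 3.
  α_i^2 mod 11 = [4, 1, 9, 1, 3].
  S_2 = Σ v_i α_i^2 r_i = 10·4·6 + 10·1·7 + 1·9·1 + 9·1·9 + 3·3·3 = 427 ≡ 9.
  S = (1, 3, 9) ≠ 0, so r is not a codeword (an error is present).
Step 3: locate the error. For a single error e at position i, S_ℓ = v_i·e·α_i^ℓ, so α_err = S_1/S_0.
  S_0^{−1} = 1^{−1} = 1 (mod 11), so α_err = 3·1 = 3 ≡ 3 = α_3. Error position i = 3.
  Consistency check: S_2/S_1 = 9·4 = 36 ≡ 3 = α_err ✓ (single-error assumption holds).
Step 4: error magnitude e = S_0/v_3 = S_0·∏_{j≠3}(α_3 − α_j) = 1·1 = 1 ≡ 1 (mod 11).
Step 5: correct position 3: c_3 = r_3 − e = 1 − 1 ≡ 0 (mod 11). Hence c = [6, 7, 0, 9, 3].
  Check: interpolating c through the α_i gives m(x) = 8 + 1·x (degree < 2) with m(α_i) = c_i for every i, so c is indeed a codeword.


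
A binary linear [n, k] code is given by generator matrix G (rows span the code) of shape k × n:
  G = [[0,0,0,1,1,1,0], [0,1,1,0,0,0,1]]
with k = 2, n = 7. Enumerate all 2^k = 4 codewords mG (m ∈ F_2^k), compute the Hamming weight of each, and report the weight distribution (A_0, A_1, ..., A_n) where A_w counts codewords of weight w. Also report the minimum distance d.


Weight distribution: A_0 = 1, A_3 = 2, A_6 = 1. Minimum distance d = 3.

Enumerate all 2^2 = 4 messages m ∈ F_2^2.
For each, compute codeword c = mG in F_2^7, then tally its weight.
  m = 00 → c = 0000000, weight = 0.
  m = 10 → c = 0001110, weight = 3.
  m = 01 → c = 0110001, weight = 3.
  m = 11 → c = 0111111, weight = 6.
Tally weights:
  weight 0: 1 codewords.
  weight 3: 2 codewords.
  weight 6: 1 codewords.
Minimum distance d = smallest w > 0 with A_w > 0 = 3.
Sanity: Σ A_w = 4 = 2^2 = 4 ✓.


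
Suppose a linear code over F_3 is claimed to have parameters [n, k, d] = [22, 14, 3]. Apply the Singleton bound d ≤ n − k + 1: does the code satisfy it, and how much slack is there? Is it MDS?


Singleton RHS = n − k + 1 = 9, slack = 6, bound satisfied, not MDS.

Singleton bound: d ≤ n − k + 1.
Here n = 22, k = 14, so n − k + 1 = 9.
Given d = 3, check d ≤ 9: YES.
Slack = (n − k + 1) − d = 6.
The code is NOT MDS (slack = 6 > 0).
Description: the claimed parameters are [22, 14, 3]_3; such a code would be non-MDS.


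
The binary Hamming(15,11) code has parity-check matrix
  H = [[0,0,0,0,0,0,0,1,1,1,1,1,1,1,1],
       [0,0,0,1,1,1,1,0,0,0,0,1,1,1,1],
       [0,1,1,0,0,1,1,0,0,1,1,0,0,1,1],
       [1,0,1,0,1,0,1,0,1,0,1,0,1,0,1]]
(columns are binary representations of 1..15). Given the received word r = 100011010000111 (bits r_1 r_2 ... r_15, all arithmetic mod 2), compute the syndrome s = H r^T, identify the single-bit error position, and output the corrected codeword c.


s = (0, 1, 1, 0)^T, error position = 6, corrected codeword c = 100010010000111

Compute s = H r^T mod 2 one row at a time:
  s_1 = 1 + 0 + 0 + 0 + 0 + 1 + 1 + 1 = 4 ≡ 0 (mod 2).
  s_2 = 0 + 1 + 1 + 0 + 0 + 1 + 1 + 1 = 5 ≡ 1 (mod 2).
  s_3 = 0 + 0 + 1 + 0 + 0 + 0 + 1 + 1 = 3 ≡ 1 (mod 2).
  s_4 = 1 + 0 + 1 + 0 + 0 + 0 + 1 + 1 = 4 ≡ 0 (mod 2).
s = (0, 1, 1, 0)^T — this equals column 6 of H (binary 0110), so error is at position 6.
Correct: flip bit 6 of r = 100011010000111 to get c = 100010010000111.


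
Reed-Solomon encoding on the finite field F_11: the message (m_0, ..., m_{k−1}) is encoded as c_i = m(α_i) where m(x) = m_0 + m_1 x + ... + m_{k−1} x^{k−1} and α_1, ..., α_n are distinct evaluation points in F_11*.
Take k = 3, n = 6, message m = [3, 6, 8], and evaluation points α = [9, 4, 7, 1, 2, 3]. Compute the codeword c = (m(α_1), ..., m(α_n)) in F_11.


c = [1, 1, 8, 6, 3, 5]

Message polynomial: m(x) = 3 + 6·x + 8·x^2 (mod 11).
For each evaluation point α_i, compute m(α_i) mod 11:
  α_1 = 9: Horner steps 8 → 1 → 1, so m(9) = 1.
  α_2 = 4: Horner steps 8 → 5 → 1, so m(4) = 1.
  α_3 = 7: Horner steps 8 → 7 → 8, so m(7) = 8.
  α_4 = 1: Horner steps 8 → 3 → 6, so m(1) = 6.
  α_5 = 2: Horner steps 8 → 0 → 3, so m(2) = 3.
  α_6 = 3: Horner steps 8 → 8 → 5, so m(3) = 5.
Codeword c = [1, 1, 8, 6, 3, 5] ∈ F_11^6.


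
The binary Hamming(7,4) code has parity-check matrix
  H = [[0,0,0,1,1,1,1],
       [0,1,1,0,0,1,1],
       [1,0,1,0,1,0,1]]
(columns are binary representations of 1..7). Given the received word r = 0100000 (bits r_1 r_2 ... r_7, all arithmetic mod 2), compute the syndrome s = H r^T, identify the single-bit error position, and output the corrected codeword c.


s = (0, 1, 0)^T, error position = 2, corrected codeword c = 0000000

Compute s = H r^T mod 2 one row at a time:
  s_1 = 0 + 0 + 0 + 0 = 0 ≡ 0 (mod 2).
  s_2 = 1 + 0 + 0 + 0 = 1 ≡ 1 (mod 2).
  s_3 = 0 + 0 + 0 + 0 = 0 ≡ 0 (mod 2).
s = (0, 1, 0)^T — this equals column 2 of H (binary 010), so error is at position 2.
Correct: flip bit 2 of r = 0100000 to get c = 0000000.


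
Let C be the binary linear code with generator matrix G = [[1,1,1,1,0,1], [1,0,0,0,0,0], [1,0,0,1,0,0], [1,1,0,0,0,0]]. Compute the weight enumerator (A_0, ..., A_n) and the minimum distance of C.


Weight distribution: A_0 = 1, A_1 = 3, A_2 = 4, A_3 = 4, A_4 = 3, A_5 = 1. Minimum distance d = 1.

Enumerate all 2^4 = 16 messages m ∈ F_2^4.
For each, compute codeword c = mG in F_2^6, then tally its weight.
  m = 0000 → c = 000000, weight = 0.
  m = 1000 → c = 111101, weight = 5.
  m = 0100 → c = 100000, weight = 1.
  m = 1100 → c = 011101, weight = 4.
  m = 0010 → c = 100100, weight = 2.
  m = 1010 → c = 011001, weight = 3.
  m = 0110 → c = 000100, weight = 1.
  m = 1110 → c = 111001, weight = 4.
  m = 0001 → c = 110000, weight = 2.
  m = 1001 → c = 001101, weight = 3.
  m = 0101 → c = 010000, weight = 1.
  m = 1101 → c = 101101, weight = 4.
  m = 0011 → c = 010100, weight = 2.
  m = 1011 → c = 101001, weight = 3.
  m = 0111 → c = 110100, weight = 3.
  m = 1111 → c = 001001, weight = 2.
Tally weights:
  weight 0: 1 codewords.
  weight 1: 3 codewords.
  weight 2: 4 codewords.
  weight 3: 4 codewords.
  weight 4: 3 codewords.
  weight 5: 1 codewords.
Minimum distance d = smallest w > 0 with A_w > 0 = 1.
Sanity: Σ A_w = 16 = 2^4 = 16 ✓.


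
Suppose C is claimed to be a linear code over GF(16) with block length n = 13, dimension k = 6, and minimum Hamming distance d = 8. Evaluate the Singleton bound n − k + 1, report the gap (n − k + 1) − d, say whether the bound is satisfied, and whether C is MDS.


Singleton RHS = n − k + 1 = 8, slack = 0, bound satisfied, MDS.

Singleton bound: d ≤ n − k + 1.
Here n = 13, k = 6, so n − k + 1 = 8.
Given d = 8, check d ≤ 8: YES.
Slack = (n − k + 1) − d = 0.
The code is MDS (slack = 0).
Description: the claimed parameters are [13, 6, 8]_16; such a code would be MDS (meets Singleton bound).


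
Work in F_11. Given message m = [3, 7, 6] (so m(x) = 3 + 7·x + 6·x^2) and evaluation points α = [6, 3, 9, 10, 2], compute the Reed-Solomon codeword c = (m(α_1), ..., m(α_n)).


c = [8, 1, 2, 2, 8]

Message polynomial: m(x) = 3 + 7·x + 6·x^2 (mod 11).
For each evaluation point α_i, compute m(α_i) mod 11:
  α_1 = 6: Horner steps 6 → 10 → 8, so m(6) = 8.
  α_2 = 3: Horner steps 6 → 3 → 1, so m(3) = 1.
  α_3 = 9: Horner steps 6 → 6 → 2, so m(9) = 2.
  α_4 = 10: Horner steps 6 → 1 → 2, so m(10) = 2.
  α_5 = 2: Horner steps 6 → 8 → 8, so m(2) = 8.
Codeword c = [8, 1, 2, 2, 8] ∈ F_11^5.


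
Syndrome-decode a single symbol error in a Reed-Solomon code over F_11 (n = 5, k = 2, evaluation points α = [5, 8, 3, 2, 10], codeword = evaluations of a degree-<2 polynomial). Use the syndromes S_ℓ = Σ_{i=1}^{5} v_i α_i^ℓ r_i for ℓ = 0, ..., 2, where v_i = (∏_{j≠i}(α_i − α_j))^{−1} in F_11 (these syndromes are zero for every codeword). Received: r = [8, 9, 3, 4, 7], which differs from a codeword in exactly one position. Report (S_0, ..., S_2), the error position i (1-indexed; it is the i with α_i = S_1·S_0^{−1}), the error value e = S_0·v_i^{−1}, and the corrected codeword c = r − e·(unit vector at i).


S = (9, 1, 5), error at position 1, error magnitude e = 7, c = [1, 9, 3, 4, 7].

Step 1: column multipliers v_i = (∏_{j≠i}(α_i − α_j))^{−1} mod 11.
  i = 1 (α = 5): (5−8)(5−3)(5−2)(5−10) = (−3)·2·3·(−5) = 90 ≡ 2, so v_1 = 2^{−1} = 6 (mod 11).
  i = 2 (α = 8): (8−5)(8−3)(8−2)(8−10) = 3·5·6·(−2) = −180 ≡ 7, so v_2 = 7^{−1} = 8 (mod 11).
  i = 3 (α = 3): (3−5)(3−8)(3−2)(3−10) = (−2)·(−5)·1·(−7) = −70 ≡ 7, so v_3 = 7^{−1} = 8 (mod 11).
  i = 4 (α = 2): (2−5)(2−8)(2−3)(2−10) = (−3)·(−6)·(−1)·(−8) = 144 ≡ 1, so v_4 = 1^{−1} = 1 (mod 11).
  i = 5 (α = 10): (10−5)(10−8)(10−3)(10−2) = 5·2·7·8 = 560 ≡ 10, so v_5 = 10^{−1} = 10 (mod 11).
  v = [6, 8, 8, 1, 10].
Step 2: syndromes of r = [8, 9, 3, 4, 7] (all sums mod 11).
  S_0 = Σ v_i r_i = 6·8 + 8·9 + 8·3 + 1·4 + 10·7 = 218 ≡ 9.
  S_1 = Σ v_i α_i r_i = 6·5·8 + 8·8·9 + 8·3·3 + 1·2·4 + 10·10·7 = 1596 ≡ 1.
  α_i^2 mod 11 = [3, 9, 9, 4, 1].
  S_2 = Σ v_i α_i^2 r_i = 6·3·8 + 8·9·9 + 8·9·3 + 1·4·4 + 10·1·7 = 1094 ≡ 5.
  S = (9, 1, 5) ≠ 0, so r is not a codeword (an error is present).
Step 3: locate the error. For a single error e at position i, S_ℓ = v_i·e·α_i^ℓ, so α_err = S_1/S_0.
  S_0^{−1} = 9^{−1} = 5 (mod 11), so α_err = 1·5 = 5 ≡ 5 = α_1. Error position i = 1.
  Consistency check: S_2/S_1 = 5·1 = 5 ≡ 5 = α_err ✓ (single-error assumption holds).
Step 4: error magnitude e = S_0/v_1 = S_0·∏_{j≠1}(α_1 − α_j) = 9·2 = 18 ≡ 7 (mod 11).
Step 5: correct position 1: c_1 = r_1 − e = 8 − 7 ≡ 1 (mod 11). Hence c = [1, 9, 3, 4, 7].
  Check: interpolating c through the α_i gives m(x) = 6 + 10·x (degree < 2) with m(α_i) = c_i for every i, so c is indeed a codeword.


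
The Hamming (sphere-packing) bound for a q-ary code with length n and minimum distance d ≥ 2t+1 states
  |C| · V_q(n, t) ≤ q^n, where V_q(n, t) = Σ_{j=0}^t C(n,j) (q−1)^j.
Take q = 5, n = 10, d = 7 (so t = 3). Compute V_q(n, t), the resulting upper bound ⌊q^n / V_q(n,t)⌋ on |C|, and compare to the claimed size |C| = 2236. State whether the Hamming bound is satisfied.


V_q(n, t) = 8441, q^n = 9765625, Hamming bound = 1156, |C| = 2236 > bound (violated).

Step 1: Compute V_q(n, t) = Σ_{j=0}^3 C(n, j) (q−1)^j.
  j = 0: C(10,0)·(4)^0 = 1·1 = 1.
  j = 1: C(10,1)·(4)^1 = 10·4 = 40.
  j = 2: C(10,2)·(4)^2 = 45·16 = 720.
  j = 3: C(10,3)·(4)^3 = 120·64 = 7680.
  V_q(n, t) = 1 + 40 + 720 + 7680 = 8441.
Step 2: q^n = 5^10 = 9765625.
Step 3: Hamming bound ⌊q^n / V_q(n,t)⌋ = ⌊9765625/8441⌋ = 1156.
Step 4: Compare |C| = 2236 to 1156: violated.
The claimed |C| lies above the Hamming bound, so no 5-ary code of length 10 with d ≥ 7 can have 2236 codewords.


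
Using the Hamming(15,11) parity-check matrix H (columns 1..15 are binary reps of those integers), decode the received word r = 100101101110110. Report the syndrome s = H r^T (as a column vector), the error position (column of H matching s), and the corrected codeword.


s = (1, 1, 1, 1)^T, error position = 15, corrected codeword c = 100101101110111

Compute s = H r^T mod 2 one row at a time:
  s_1 = 0 + 1 + 1 + 1 + 0 + 1 + 1 + 0 = 5 ≡ 1 (mod 2).
  s_2 = 1 + 0 + 1 + 1 + 0 + 1 + 1 + 0 = 5 ≡ 1 (mod 2).
  s_3 = 0 + 0 + 1 + 1 + 1 + 1 + 1 + 0 = 5 ≡ 1 (mod 2).
  s_4 = 1 + 0 + 0 + 1 + 1 + 1 + 1 + 0 = 5 ≡ 1 (mod 2).
s = (1, 1, 1, 1)^T — this equals column 15 of H (binary 1111), so error is at position 15.
Correct: flip bit 15 of r = 100101101110110 to get c = 100101101110111.


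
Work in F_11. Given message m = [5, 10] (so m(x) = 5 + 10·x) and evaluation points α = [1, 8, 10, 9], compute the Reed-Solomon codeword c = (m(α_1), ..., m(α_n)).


c = [4, 8, 6, 7]

Message polynomial: m(x) = 5 + 10·x (mod 11).
For each evaluation point α_i, compute m(α_i) mod 11:
  α_1 = 1: Horner steps 10 → 4, so m(1) = 4.
  α_2 = 8: Horner steps 10 → 8, so m(8) = 8.
  α_3 = 10: Horner steps 10 → 6, so m(10) = 6.
  α_4 = 9: Horner steps 10 → 7, so m(9) = 7.
Codeword c = [4, 8, 6, 7] ∈ F_11^4.


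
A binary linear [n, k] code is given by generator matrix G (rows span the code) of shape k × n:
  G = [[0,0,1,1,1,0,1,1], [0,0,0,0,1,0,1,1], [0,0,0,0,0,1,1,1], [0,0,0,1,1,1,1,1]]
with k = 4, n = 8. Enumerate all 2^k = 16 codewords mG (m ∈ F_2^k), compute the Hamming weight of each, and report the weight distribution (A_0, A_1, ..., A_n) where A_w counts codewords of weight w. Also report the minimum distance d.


Weight distribution: A_0 = 1, A_2 = 6, A_3 = 4, A_4 = 1, A_5 = 4. Minimum distance d = 2.

Enumerate all 2^4 = 16 messages m ∈ F_2^4.
For each, compute codeword c = mG in F_2^8, then tally its weight.
  m = 0000 → c = 00000000, weight = 0.
  m = 1000 → c = 00111011, weight = 5.
  m = 0100 → c = 00001011, weight = 3.
  m = 1100 → c = 00110000, weight = 2.
  m = 0010 → c = 00000111, weight = 3.
  m = 1010 → c = 00111100, weight = 4.
  m = 0110 → c = 00001100, weight = 2.
  m = 1110 → c = 00110111, weight = 5.
  m = 0001 → c = 00011111, weight = 5.
  m = 1001 → c = 00100100, weight = 2.
  m = 0101 → c = 00010100, weight = 2.
  m = 1101 → c = 00101111, weight = 5.
  m = 0011 → c = 00011000, weight = 2.
  m = 1011 → c = 00100011, weight = 3.
  m = 0111 → c = 00010011, weight = 3.
  m = 1111 → c = 00101000, weight = 2.
Tally weights:
  weight 0: 1 codewords.
  weight 2: 6 codewords.
  weight 3: 4 codewords.
  weight 4: 1 codewords.
  weight 5: 4 codewords.
Minimum distance d = smallest w > 0 with A_w > 0 = 2.
Sanity: Σ A_w = 16 = 2^4 = 16 ✓.


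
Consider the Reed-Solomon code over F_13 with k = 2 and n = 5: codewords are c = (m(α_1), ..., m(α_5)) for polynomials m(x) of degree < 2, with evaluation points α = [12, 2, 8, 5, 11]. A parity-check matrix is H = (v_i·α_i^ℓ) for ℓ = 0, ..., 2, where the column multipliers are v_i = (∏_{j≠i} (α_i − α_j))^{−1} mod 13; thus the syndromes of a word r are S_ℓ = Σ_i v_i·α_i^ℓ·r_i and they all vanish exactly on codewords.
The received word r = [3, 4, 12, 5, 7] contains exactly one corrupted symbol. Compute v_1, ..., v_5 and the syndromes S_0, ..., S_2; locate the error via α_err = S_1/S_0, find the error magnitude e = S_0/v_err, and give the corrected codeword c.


S = (4, 6, 9), error at position 3, error magnitude e = 6, c = [3, 4, 6, 5, 7].

Step 1: column multipliers v_i = (∏_{j≠i}(α_i − α_j))^{−1} mod 13.
  i = 1 (α = 12): (12−2)(12−8)(12−5)(12−11) = 10·4·7·1 = 280 ≡ 7, so v_1 = 7^{−1} = 2 (mod 13).
  i = 2 (α = 2): (2−12)(2−8)(2−5)(2−11) = (−10)·(−6)·(−3)·(−9) = 1620 ≡ 8, so v_2 = 8^{−1} = 5 (mod 13).
  i = 3 (α = 8): (8−12)(8−2)(8−5)(8−11) = (−4)·6·3·(−3) = 216 ≡ 8, so v_3 = 8^{−1} = 5 (mod 13).
  i = 4 (α = 5): (5−12)(5−2)(5−8)(5−11) = (−7)·3·(−3)·(−6) = −378 ≡ 12, so v_4 = 12^{−1} = 12 (mod 13).
  i = 5 (α = 11): (11−12)(11−2)(11−8)(11−5) = (−1)·9·3·6 = −162 ≡ 7, so v_5 = 7^{−1} = 2 (mod 13).
  v = [2, 5, 5, 12, 2].
Step 2: syndromes of r = [3, 4, 12, 5, 7] (all sums mod 13).
  S_0 = Σ v_i r_i = 2·3 + 5·4 + 5·12 + 12·5 + 2·7 = 160 ≡ 4.
  S_1 = Σ v_i α_i r_i = 2·12·3 + 5·2·4 + 5·8·12 + 12·5·5 + 2·11·7 = 1046 ≡ 6.
  α_i^2 mod 13 = [1, 4, 12, 12, 4].
  S_2 = Σ v_i α_i^2 r_i = 2·1·3 + 5·4·4 + 5·12·12 + 12·12·5 + 2·4·7 = 1582 ≡ 9.
  S = (4, 6, 9) ≠ 0, so r is not a codeword (an error is present).
Step 3: locate the error. For a single error e at position i, S_ℓ = v_i·e·α_i^ℓ, so α_err = S_1/S_0.
  S_0^{−1} = 4^{−1} = 10 (mod 13), so α_err = 6·10 = 60 ≡ 8 = α_3. Error position i = 3.
  Consistency check: S_2/S_1 = 9·11 = 99 ≡ 8 = α_err ✓ (single-error assumption holds).
Step 4: error magnitude e = S_0/v_3 = S_0·∏_{j≠3}(α_3 − α_j) = 4·8 = 32 ≡ 6 (mod 13).
Step 5: correct position 3: c_3 = r_3 − e = 12 − 6 ≡ 6 (mod 13). Hence c = [3, 4, 6, 5, 7].
  Check: interpolating c through the α_i gives m(x) = 12 + 9·x (degree < 2) with m(α_i) = c_i for every i, so c is indeed a codeword.


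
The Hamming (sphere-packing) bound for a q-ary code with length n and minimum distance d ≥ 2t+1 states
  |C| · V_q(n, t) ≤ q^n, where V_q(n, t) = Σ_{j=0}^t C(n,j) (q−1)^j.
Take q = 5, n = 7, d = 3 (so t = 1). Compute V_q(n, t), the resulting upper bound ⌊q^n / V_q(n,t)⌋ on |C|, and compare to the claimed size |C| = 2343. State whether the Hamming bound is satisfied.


V_q(n, t) = 29, q^n = 78125, Hamming bound = 2693, |C| = 2343 ≤ bound (satisfied).

Step 1: Compute V_q(n, t) = Σ_{j=0}^1 C(n, j) (q−1)^j.
  j = 0: C(7,0)·(4)^0 = 1·1 = 1.
  j = 1: C(7,1)·(4)^1 = 7·4 = 28.
  V_q(n, t) = 1 + 28 = 29.
Step 2: q^n = 5^7 = 78125.
Step 3: Hamming bound ⌊q^n / V_q(n,t)⌋ = ⌊78125/29⌋ = 2693.
Step 4: Compare |C| = 2343 to 2693: satisfied.
The claimed |C| lies below the Hamming bound.


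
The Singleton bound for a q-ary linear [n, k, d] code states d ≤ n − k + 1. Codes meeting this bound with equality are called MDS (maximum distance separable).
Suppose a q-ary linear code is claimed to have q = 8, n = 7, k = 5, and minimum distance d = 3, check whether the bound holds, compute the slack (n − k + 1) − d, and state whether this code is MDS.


Singleton RHS = n − k + 1 = 3, slack = 0, bound satisfied, MDS.

Singleton bound: d ≤ n − k + 1.
Here n = 7, k = 5, so n − k + 1 = 3.
Given d = 3, check d ≤ 3: YES.
Slack = (n − k + 1) − d = 0.
The code is MDS (slack = 0).
Description: the claimed parameters are [7, 5, 3]_8; such a code would be MDS (meets Singleton bound).


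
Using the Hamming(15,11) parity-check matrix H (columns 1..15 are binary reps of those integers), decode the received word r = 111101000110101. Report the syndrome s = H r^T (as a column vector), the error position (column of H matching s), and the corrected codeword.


s = (0, 0, 0, 1)^T, error position = 1, corrected codeword c = 011101000110101

Compute s = H r^T mod 2 one row at a time:
  s_1 = 0 + 0 + 1 + 1 + 0 + 1 + 0 + 1 = 4 ≡ 0 (mod 2).
  s_2 = 1 + 0 + 1 + 0 + 0 + 1 + 0 + 1 = 4 ≡ 0 (mod 2).
  s_3 = 1 + 1 + 1 + 0 + 1 + 1 + 0 + 1 = 6 ≡ 0 (mod 2).
  s_4 = 1 + 1 + 0 + 0 + 0 + 1 + 1 + 1 = 5 ≡ 1 (mod 2).
s = (0, 0, 0, 1)^T — this equals column 1 of H (binary 0001), so error is at position 1.
Correct: flip bit 1 of r = 111101000110101 to get c = 011101000110101.


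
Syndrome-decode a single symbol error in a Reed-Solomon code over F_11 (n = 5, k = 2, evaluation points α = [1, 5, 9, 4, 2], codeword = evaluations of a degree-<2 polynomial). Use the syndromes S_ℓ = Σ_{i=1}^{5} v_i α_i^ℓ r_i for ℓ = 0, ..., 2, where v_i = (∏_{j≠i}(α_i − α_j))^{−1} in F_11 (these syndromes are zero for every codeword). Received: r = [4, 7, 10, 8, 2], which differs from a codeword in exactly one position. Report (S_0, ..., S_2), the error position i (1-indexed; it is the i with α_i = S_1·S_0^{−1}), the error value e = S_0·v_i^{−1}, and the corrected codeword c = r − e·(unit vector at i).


S = (4, 5, 9), error at position 4, error magnitude e = 10, c = [4, 7, 10, 9, 2].

Step 1: column multipliers v_i = (∏_{j≠i}(α_i − α_j))^{−1} mod 11.
  i = 1 (α = 1): (1−5)(1−9)(1−4)(1−2) = (−4)·(−8)·(−3)·(−1) = 96 ≡ 8, so v_1 = 8^{−1} = 7 (mod 11).
  i = 2 (α = 5): (5−1)(5−9)(5−4)(5−2) = 4·(−4)·1·3 = −48 ≡ 7, so v_2 = 7^{−1} = 8 (mod 11).
  i = 3 (α = 9): (9−1)(9−5)(9−4)(9−2) = 8·4·5·7 = 1120 ≡ 9, so v_3 = 9^{−1} = 5 (mod 11).
  i = 4 (α = 4): (4−1)(4−5)(4−9)(4−2) = 3·(−1)·(−5)·2 = 30 ≡ 8, so v_4 = 8^{−1} = 7 (mod 11).
  i = 5 (α = 2): (2−1)(2−5)(2−9)(2−4) = 1·(−3)·(−7)·(−2) = −42 ≡ 2, so v_5 = 2^{−1} = 6 (mod 11).
  v = [7, 8, 5, 7, 6].
Step 2: syndromes of r = [4, 7, 10, 8, 2] (all sums mod 11).
  S_0 = Σ v_i r_i = 7·4 + 8·7 + 5·10 + 7·8 + 6·2 = 202 ≡ 4.
  S_1 = Σ v_i α_i r_i = 7·1·4 + 8·5·7 + 5·9·10 + 7·4·8 + 6·2·2 = 1006 ≡ 5.
  α_i^2 mod 11 = [1, 3, 4, 5, 4].
  S_2 = Σ v_i α_i^2 r_i = 7·1·4 + 8·3·7 + 5·4·10 + 7·5·8 + 6·4·2 = 724 ≡ 9.
  S = (4, 5, 9) ≠ 0, so r is not a codeword (an error is present).
Step 3: locate the error. For a single error e at position i, S_ℓ = v_i·e·α_i^ℓ, so α_err = S_1/S_0.
  S_0^{−1} = 4^{−1} = 3 (mod 11), so α_err = 5·3 = 15 ≡ 4 = α_4. Error position i = 4.
  Consistency check: S_2/S_1 = 9·9 = 81 ≡ 4 = α_err ✓ (single-error assumption holds).
Step 4: error magnitude e = S_0/v_4 = S_0·∏_{j≠4}(α_4 − α_j) = 4·8 = 32 ≡ 10 (mod 11).
Step 5: correct position 4: c_4 = r_4 − e = 8 − 10 ≡ 9 (mod 11). Hence c = [4, 7, 10, 9, 2].
  Check: interpolating c through the α_i gives m(x) = 6 + 9·x (degree < 2) with m(α_i) = c_i for every i, so c is indeed a codeword.


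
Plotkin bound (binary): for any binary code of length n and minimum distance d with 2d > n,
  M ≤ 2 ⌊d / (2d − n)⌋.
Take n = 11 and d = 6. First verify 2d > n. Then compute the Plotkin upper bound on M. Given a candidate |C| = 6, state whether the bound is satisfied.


Plotkin bound M ≤ 12; given |C| = 6 ≤ bound (satisfied).

Check applicability: 2d = 12, n = 11.
2d − n = 1 > 0, so Plotkin applies.
Compute d/(2d−n) = 6/1 ≈ 6.0000.
⌊d/(2d−n)⌋ = 6.
Plotkin bound: M ≤ 2·6 = 12.
Given |C| = 6, check: satisfied.
This |C| is below the Plotkin bound.


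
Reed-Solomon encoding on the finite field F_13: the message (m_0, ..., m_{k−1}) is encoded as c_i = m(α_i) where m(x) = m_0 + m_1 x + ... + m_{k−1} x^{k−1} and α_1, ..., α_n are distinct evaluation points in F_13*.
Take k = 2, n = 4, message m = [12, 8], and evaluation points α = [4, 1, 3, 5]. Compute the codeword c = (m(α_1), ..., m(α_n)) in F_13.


c = [5, 7, 10, 0]

Message polynomial: m(x) = 12 + 8·x (mod 13).
For each evaluation point α_i, compute m(α_i) mod 13:
  α_1 = 4: Horner steps 8 → 5, so m(4) = 5.
  α_2 = 1: Horner steps 8 → 7, so m(1) = 7.
  α_3 = 3: Horner steps 8 → 10, so m(3) = 10.
  α_4 = 5: Horner steps 8 → 0, so m(5) = 0.
Codeword c = [5, 7, 10, 0] ∈ F_13^4.


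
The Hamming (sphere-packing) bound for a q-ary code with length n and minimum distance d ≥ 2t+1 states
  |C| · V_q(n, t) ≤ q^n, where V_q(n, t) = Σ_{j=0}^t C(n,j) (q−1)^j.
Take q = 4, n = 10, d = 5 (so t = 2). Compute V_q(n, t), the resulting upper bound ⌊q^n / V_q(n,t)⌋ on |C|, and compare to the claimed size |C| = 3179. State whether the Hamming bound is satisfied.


V_q(n, t) = 436, q^n = 1048576, Hamming bound = 2404, |C| = 3179 > bound (violated).

Step 1: Compute V_q(n, t) = Σ_{j=0}^2 C(n, j) (q−1)^j.
  j = 0: C(10,0)·(3)^0 = 1·1 = 1.
  j = 1: C(10,1)·(3)^1 = 10·3 = 30.
  j = 2: C(10,2)·(3)^2 = 45·9 = 405.
  V_q(n, t) = 1 + 30 + 405 = 436.
Step 2: q^n = 4^10 = 1048576.
Step 3: Hamming bound ⌊q^n / V_q(n,t)⌋ = ⌊1048576/436⌋ = 2404.
Step 4: Compare |C| = 3179 to 2404: violated.
The claimed |C| lies above the Hamming bound, so no 4-ary code of length 10 with d ≥ 5 can have 3179 codewords.


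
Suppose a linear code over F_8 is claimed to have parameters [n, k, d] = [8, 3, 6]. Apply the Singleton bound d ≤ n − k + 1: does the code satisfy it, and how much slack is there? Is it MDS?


Singleton RHS = n − k + 1 = 6, slack = 0, bound satisfied, MDS.

Singleton bound: d ≤ n − k + 1.
Here n = 8, k = 3, so n − k + 1 = 6.
Given d = 6, check d ≤ 6: YES.
Slack = (n − k + 1) − d = 0.
The code is MDS (slack = 0).
Description: the claimed parameters are [8, 3, 6]_8; such a code would be MDS (meets Singleton bound).


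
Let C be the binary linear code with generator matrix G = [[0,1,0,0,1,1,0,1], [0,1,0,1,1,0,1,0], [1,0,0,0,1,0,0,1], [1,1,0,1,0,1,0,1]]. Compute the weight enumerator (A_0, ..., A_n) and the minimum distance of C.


Weight distribution: A_0 = 1, A_2 = 2, A_3 = 4, A_4 = 5, A_5 = 4. Minimum distance d = 2.

Enumerate all 2^4 = 16 messages m ∈ F_2^4.
For each, compute codeword c = mG in F_2^8, then tally its weight.
  m = 0000 → c = 00000000, weight = 0.
  m = 1000 → c = 01001101, weight = 4.
  m = 0100 → c = 01011010, weight = 4.
  m = 1100 → c = 00010111, weight = 4.
  m = 0010 → c = 10001001, weight = 3.
  m = 1010 → c = 11000100, weight = 3.
  m = 0110 → c = 11010011, weight = 5.
  m = 1110 → c = 10011110, weight = 5.
  m = 0001 → c = 11010101, weight = 5.
  m = 1001 → c = 10011000, weight = 3.
  m = 0101 → c = 10001111, weight = 5.
  m = 1101 → c = 11000010, weight = 3.
  m = 0011 → c = 01011100, weight = 4.
  m = 1011 → c = 00010001, weight = 2.
  m = 0111 → c = 00000110, weight = 2.
  m = 1111 → c = 01001011, weight = 4.
Tally weights:
  weight 0: 1 codewords.
  weight 2: 2 codewords.
  weight 3: 4 codewords.
  weight 4: 5 codewords.
  weight 5: 4 codewords.
Minimum distance d = smallest w > 0 with A_w > 0 = 2.
Sanity: Σ A_w = 16 = 2^4 = 16 ✓.


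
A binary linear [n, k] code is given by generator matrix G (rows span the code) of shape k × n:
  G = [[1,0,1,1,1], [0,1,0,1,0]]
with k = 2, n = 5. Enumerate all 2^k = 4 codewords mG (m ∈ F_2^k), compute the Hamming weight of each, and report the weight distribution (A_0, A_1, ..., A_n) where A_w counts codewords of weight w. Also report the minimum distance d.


Weight distribution: A_0 = 1, A_2 = 1, A_4 = 2. Minimum distance d = 2.

Enumerate all 2^2 = 4 messages m ∈ F_2^2.
For each, compute codeword c = mG in F_2^5, then tally its weight.
  m = 00 → c = 00000, weight = 0.
  m = 10 → c = 10111, weight = 4.
  m = 01 → c = 01010, weight = 2.
  m = 11 → c = 11101, weight = 4.
Tally weights:
  weight 0: 1 codewords.
  weight 2: 1 codewords.
  weight 4: 2 codewords.
Minimum distance d = smallest w > 0 with A_w > 0 = 2.
Sanity: Σ A_w = 4 = 2^2 = 4 ✓.


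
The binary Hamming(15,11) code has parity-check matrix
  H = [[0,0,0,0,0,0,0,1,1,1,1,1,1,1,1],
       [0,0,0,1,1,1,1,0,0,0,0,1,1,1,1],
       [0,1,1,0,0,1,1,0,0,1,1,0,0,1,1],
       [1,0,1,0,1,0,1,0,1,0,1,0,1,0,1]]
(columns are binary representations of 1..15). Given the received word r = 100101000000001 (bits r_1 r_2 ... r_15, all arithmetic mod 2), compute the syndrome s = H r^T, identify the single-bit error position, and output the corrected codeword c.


s = (1, 1, 0, 0)^T, error position = 12, corrected codeword c = 100101000001001

Compute s = H r^T mod 2 one row at a time:
  s_1 = 0 + 0 + 0 + 0 + 0 + 0 + 0 + 1 = 1 ≡ 1 (mod 2).
  s_2 = 1 + 0 + 1 + 0 + 0 + 0 + 0 + 1 = 3 ≡ 1 (mod 2).
  s_3 = 0 + 0 + 1 + 0 + 0 + 0 + 0 + 1 = 2 ≡ 0 (mod 2).
  s_4 = 1 + 0 + 0 + 0 + 0 + 0 + 0 + 1 = 2 ≡ 0 (mod 2).
s = (1, 1, 0, 0)^T — this equals column 12 of H (binary 1100), so error is at position 12.
Correct: flip bit 12 of r = 100101000000001 to get c = 100101000001001.


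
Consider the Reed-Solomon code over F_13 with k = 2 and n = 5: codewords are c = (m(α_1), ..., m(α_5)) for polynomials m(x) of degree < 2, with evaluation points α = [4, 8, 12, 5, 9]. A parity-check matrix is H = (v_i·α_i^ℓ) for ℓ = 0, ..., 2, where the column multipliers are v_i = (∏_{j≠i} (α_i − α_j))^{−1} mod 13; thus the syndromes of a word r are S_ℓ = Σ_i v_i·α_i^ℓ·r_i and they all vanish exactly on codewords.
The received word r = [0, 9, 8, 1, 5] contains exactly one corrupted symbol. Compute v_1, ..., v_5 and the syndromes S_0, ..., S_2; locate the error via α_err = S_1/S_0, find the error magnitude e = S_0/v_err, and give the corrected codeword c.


S = (2, 3, 11), error at position 2, error magnitude e = 5, c = [0, 4, 8, 1, 5].

Step 1: column multipliers v_i = (∏_{j≠i}(α_i − α_j))^{−1} mod 13.
  i = 1 (α = 4): (4−8)(4−12)(4−5)(4−9) = (−4)·(−8)·(−1)·(−5) = 160 ≡ 4, so v_1 = 4^{−1} = 10 (mod 13).
  i = 2 (α = 8): (8−4)(8−12)(8−5)(8−9) = 4·(−4)·3·(−1) = 48 ≡ 9, so v_2 = 9^{−1} = 3 (mod 13).
  i = 3 (α = 12): (12−4)(12−8)(12−5)(12−9) = 8·4·7·3 = 672 ≡ 9, so v_3 = 9^{−1} = 3 (mod 13).
  i = 4 (α = 5): (5−4)(5−8)(5−12)(5−9) = 1·(−3)·(−7)·(−4) = −84 ≡ 7, so v_4 = 7^{−1} = 2 (mod 13).
  i = 5 (α = 9): (9−4)(9−8)(9−12)(9−5) = 5·1·(−3)·4 = −60 ≡ 5, so v_5 = 5^{−1} = 8 (mod 13).
  v = [10, 3, 3, 2, 8].
Step 2: syndromes of r = [0, 9, 8, 1, 5] (all sums mod 13).
  S_0 = Σ v_i r_i = 10·0 + 3·9 + 3·8 + 2·1 + 8·5 = 93 ≡ 2.
  S_1 = Σ v_i α_i r_i = 10·4·0 + 3·8·9 + 3·12·8 + 2·5·1 + 8·9·5 = 874 ≡ 3.
  α_i^2 mod 13 = [3, 12, 1, 12, 3].
  S_2 = Σ v_i α_i^2 r_i = 10·3·0 + 3·12·9 + 3·1·8 + 2·12·1 + 8·3·5 = 492 ≡ 11.
  S = (2, 3, 11) ≠ 0, so r is not a codeword (an error is present).
Step 3: locate the error. For a single error e at position i, S_ℓ = v_i·e·α_i^ℓ, so α_err = S_1/S_0.
  S_0^{−1} = 2^{−1} = 7 (mod 13), so α_err = 3·7 = 21 ≡ 8 = α_2. Error position i = 2.
  Consistency check: S_2/S_1 = 11·9 = 99 ≡ 8 = α_err ✓ (single-error assumption holds).
Step 4: error magnitude e = S_0/v_2 = S_0·∏_{j≠2}(α_2 − α_j) = 2·9 = 18 ≡ 5 (mod 13).
Step 5: correct position 2: c_2 = r_2 − e = 9 − 5 ≡ 4 (mod 13). Hence c = [0, 4, 8, 1, 5].
  Check: interpolating c through the α_i gives m(x) = 9 + 1·x (degree < 2) with m(α_i) = c_i for every i, so c is indeed a codeword.
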